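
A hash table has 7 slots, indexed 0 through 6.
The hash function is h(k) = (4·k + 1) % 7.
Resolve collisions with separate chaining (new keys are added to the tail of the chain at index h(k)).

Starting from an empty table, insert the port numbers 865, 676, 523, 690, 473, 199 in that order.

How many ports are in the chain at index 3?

Insert 865: h=3, bucket 3 empty -> new chain.
Insert 676: h=3, bucket 3 nonempty -> append to chain.
Insert 523: h=0, bucket 0 empty -> new chain.
Insert 690: h=3, bucket 3 nonempty -> append to chain.
Insert 473: h=3, bucket 3 nonempty -> append to chain.
Insert 199: h=6, bucket 6 empty -> new chain.
Final buckets:
0: 523
1: .
2: .
3: 865 -> 676 -> 690 -> 473
4: .
5: .
6: 199

4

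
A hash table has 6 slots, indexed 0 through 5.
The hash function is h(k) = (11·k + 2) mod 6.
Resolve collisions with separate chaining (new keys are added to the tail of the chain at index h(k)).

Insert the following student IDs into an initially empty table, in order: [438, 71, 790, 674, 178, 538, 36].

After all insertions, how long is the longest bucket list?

3

Insert 438: h=2, bucket 2 empty -> new chain.
Insert 71: h=3, bucket 3 empty -> new chain.
Insert 790: h=4, bucket 4 empty -> new chain.
Insert 674: h=0, bucket 0 empty -> new chain.
Insert 178: h=4, bucket 4 nonempty -> append to chain.
Insert 538: h=4, bucket 4 nonempty -> append to chain.
Insert 36: h=2, bucket 2 nonempty -> append to chain.
Final buckets:
0: 674
1: _
2: 438 -> 36
3: 71
4: 790 -> 178 -> 538
5: _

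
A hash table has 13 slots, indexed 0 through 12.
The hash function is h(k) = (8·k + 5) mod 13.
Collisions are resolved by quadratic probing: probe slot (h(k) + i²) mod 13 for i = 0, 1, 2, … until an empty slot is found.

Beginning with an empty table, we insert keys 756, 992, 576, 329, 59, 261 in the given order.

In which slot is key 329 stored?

756: h=8 => slot 8
992: h=11 => slot 11
576: h=11, probe 11,12 => slot 12
329: h=11, probe 11,12,2 => slot 2
59: h=9 => slot 9
261: h=0 => slot 0
Table: [261, ∅, 329, ∅, ∅, ∅, ∅, ∅, 756, 59, ∅, 992, 576]

2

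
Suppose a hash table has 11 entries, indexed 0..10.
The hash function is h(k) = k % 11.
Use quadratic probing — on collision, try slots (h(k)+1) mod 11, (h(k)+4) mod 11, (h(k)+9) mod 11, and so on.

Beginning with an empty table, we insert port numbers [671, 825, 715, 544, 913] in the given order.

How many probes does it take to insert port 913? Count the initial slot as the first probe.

671 hashes to 0; slot 0 is free → place at 0.
825 hashes to 0; 0 taken → place at 1.
715 hashes to 0; 0,1 taken → place at 4.
544 hashes to 5; slot 5 is free → place at 5.
913 hashes to 0; 0,1,4 taken → place at 9.
Table: [671, 825, -, -, 715, 544, -, -, -, 913, -]

4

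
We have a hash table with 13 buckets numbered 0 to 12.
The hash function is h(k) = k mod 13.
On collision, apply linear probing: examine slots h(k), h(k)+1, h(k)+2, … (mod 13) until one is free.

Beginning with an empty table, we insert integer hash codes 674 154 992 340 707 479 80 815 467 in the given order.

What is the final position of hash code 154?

12

Insert 674: h=11, slot 11 empty -> index 11.
Insert 154: h=11, slot 11 occupied -> index 12.
Insert 992: h=4, slot 4 empty -> index 4.
Insert 340: h=2, slot 2 empty -> index 2.
Insert 707: h=5, slot 5 empty -> index 5.
Insert 479: h=11, slots 11,12 occupied -> index 0.
Insert 80: h=2, slot 2 occupied -> index 3.
Insert 815: h=9, slot 9 empty -> index 9.
Insert 467: h=12, slots 12,0 occupied -> index 1.
Table: [479, 467, 340, 80, 992, 707, —, —, —, 815, —, 674, 154]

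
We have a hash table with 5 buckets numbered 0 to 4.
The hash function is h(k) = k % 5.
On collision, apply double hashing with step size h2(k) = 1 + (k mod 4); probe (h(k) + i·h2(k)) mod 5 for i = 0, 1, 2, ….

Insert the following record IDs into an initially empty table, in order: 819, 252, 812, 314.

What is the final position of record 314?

819: h=4 -> slot 4
252: h=2 -> slot 2
812: h=2, h2=1, probe 2,3 -> slot 3
314: h=4, h2=3, probe 4,2,0 -> slot 0
Table: [314, ., 252, 812, 819]

0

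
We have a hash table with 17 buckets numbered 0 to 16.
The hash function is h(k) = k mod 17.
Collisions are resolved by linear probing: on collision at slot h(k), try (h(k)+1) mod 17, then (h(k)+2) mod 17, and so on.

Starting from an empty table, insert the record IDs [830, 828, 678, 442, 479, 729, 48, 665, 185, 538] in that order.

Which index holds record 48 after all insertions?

1

Insert 830: h=14, slot 14 empty => index 14.
Insert 828: h=12, slot 12 empty => index 12.
Insert 678: h=15, slot 15 empty => index 15.
Insert 442: h=0, slot 0 empty => index 0.
Insert 479: h=3, slot 3 empty => index 3.
Insert 729: h=15, slot 15 occupied => index 16.
Insert 48: h=14, slots 14,15,16,0 occupied => index 1.
Insert 665: h=2, slot 2 empty => index 2.
Insert 185: h=15, slots 15,16,0,1,2,3 occupied => index 4.
Insert 538: h=11, slot 11 empty => index 11.
Table: [442, 48, 665, 479, 185, ., ., ., ., ., ., 538, 828, ., 830, 678, 729]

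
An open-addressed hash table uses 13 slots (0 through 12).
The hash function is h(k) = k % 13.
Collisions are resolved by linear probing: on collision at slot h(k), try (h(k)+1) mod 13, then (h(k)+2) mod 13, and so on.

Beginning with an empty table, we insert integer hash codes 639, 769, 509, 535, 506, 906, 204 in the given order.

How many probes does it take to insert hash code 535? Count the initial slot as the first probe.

639: h=2 -> slot 2
769: h=2, probe 2,3 -> slot 3
509: h=2, probe 2,3,4 -> slot 4
535: h=2, probe 2,3,4,5 -> slot 5
506: h=12 -> slot 12
906: h=9 -> slot 9
204: h=9, probe 9,10 -> slot 10
Table: [∅, ∅, 639, 769, 509, 535, ∅, ∅, ∅, 906, 204, ∅, 506]

4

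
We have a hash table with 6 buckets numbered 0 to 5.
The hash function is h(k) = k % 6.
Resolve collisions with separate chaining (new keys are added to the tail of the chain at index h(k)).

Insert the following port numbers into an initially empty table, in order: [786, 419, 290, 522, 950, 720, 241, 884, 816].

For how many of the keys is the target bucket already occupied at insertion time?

5

786 → bucket 0
419 → bucket 5
290 → bucket 2
522 → bucket 0 (collision)
950 → bucket 2 (collision)
720 → bucket 0 (collision)
241 → bucket 1
884 → bucket 2 (collision)
816 → bucket 0 (collision)
Final buckets:
0: 786 -> 522 -> 720 -> 816
1: 241
2: 290 -> 950 -> 884
3: -
4: -
5: 419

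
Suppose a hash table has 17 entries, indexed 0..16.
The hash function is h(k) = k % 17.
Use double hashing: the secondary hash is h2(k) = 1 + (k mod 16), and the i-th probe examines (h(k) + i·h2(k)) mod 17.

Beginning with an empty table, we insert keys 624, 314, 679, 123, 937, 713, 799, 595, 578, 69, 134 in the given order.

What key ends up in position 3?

595

Insert 624: h=12, slot 12 empty → index 12.
Insert 314: h=8, slot 8 empty → index 8.
Insert 679: h=16, slot 16 empty → index 16.
Insert 123: h=4, slot 4 empty → index 4.
Insert 937: h=2, slot 2 empty → index 2.
Insert 713: h=16, h2=10, slot 16 occupied → index 9.
Insert 799: h=0, slot 0 empty → index 0.
Insert 595: h=0, h2=4, slots 0,4,8,12,16 occupied → index 3.
Insert 578: h=0, h2=3, slots 0,3 occupied → index 6.
Insert 69: h=1, slot 1 empty → index 1.
Insert 134: h=15, slot 15 empty → index 15.
Table: [799, 69, 937, 595, 123, —, 578, —, 314, 713, —, —, 624, —, —, 134, 679]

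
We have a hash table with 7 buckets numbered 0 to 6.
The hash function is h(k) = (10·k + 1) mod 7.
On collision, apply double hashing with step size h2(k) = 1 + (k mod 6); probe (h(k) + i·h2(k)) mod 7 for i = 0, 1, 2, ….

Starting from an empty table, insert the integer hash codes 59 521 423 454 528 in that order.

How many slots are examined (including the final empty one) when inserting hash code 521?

59: h=3 -> slot 3
521: h=3, h2=6, probe 3,2 -> slot 2
423: h=3, h2=4, probe 3,0 -> slot 0
454: h=5 -> slot 5
528: h=3, h2=1, probe 3,4 -> slot 4
Table: [423, -, 521, 59, 528, 454, -]

2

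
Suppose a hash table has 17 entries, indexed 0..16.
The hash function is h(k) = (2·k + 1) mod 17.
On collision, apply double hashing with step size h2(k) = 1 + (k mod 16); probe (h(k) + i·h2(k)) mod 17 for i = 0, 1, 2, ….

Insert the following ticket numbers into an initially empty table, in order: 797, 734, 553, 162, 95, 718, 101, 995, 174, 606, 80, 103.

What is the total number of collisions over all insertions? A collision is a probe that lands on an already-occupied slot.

797 hashes to 14; slot 14 is free → place at 14.
734 hashes to 7; slot 7 is free → place at 7.
553 hashes to 2; slot 2 is free → place at 2.
162 hashes to 2, h2=3; 2 taken → place at 5.
95 hashes to 4; slot 4 is free → place at 4.
718 hashes to 9; slot 9 is free → place at 9.
101 hashes to 16; slot 16 is free → place at 16.
995 hashes to 2, h2=4; 2 taken → place at 6.
174 hashes to 9, h2=15; 9,7,5 taken → place at 3.
606 hashes to 6, h2=15; 6,4,2 taken → place at 0.
80 hashes to 8; slot 8 is free → place at 8.
103 hashes to 3, h2=8; 3 taken → place at 11.
Table: [606, -, 553, 174, 95, 162, 995, 734, 80, 718, -, 103, -, -, 797, -, 101]

9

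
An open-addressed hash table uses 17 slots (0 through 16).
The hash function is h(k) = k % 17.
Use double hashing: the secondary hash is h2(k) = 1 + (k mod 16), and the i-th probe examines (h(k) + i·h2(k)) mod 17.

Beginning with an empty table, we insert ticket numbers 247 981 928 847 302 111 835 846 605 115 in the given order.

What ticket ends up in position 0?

Insert 247: h=9, slot 9 empty -> index 9.
Insert 981: h=12, slot 12 empty -> index 12.
Insert 928: h=10, slot 10 empty -> index 10.
Insert 847: h=14, slot 14 empty -> index 14.
Insert 302: h=13, slot 13 empty -> index 13.
Insert 111: h=9, h2=16, slot 9 occupied -> index 8.
Insert 835: h=2, slot 2 empty -> index 2.
Insert 846: h=13, h2=15, slot 13 occupied -> index 11.
Insert 605: h=10, h2=14, slot 10 occupied -> index 7.
Insert 115: h=13, h2=4, slot 13 occupied -> index 0.
Table: [115, ., 835, ., ., ., ., 605, 111, 247, 928, 846, 981, 302, 847, ., .]

115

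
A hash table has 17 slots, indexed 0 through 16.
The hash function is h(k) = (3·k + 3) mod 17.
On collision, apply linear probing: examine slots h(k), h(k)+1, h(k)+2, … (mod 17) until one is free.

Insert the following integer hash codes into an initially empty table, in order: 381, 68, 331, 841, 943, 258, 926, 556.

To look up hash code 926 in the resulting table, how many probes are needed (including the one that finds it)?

381 hashes to 7; slot 7 is free => place at 7.
68 hashes to 3; slot 3 is free => place at 3.
331 hashes to 10; slot 10 is free => place at 10.
841 hashes to 10; 10 taken => place at 11.
943 hashes to 10; 10,11 taken => place at 12.
258 hashes to 12; 12 taken => place at 13.
926 hashes to 10; 10,11,12,13 taken => place at 14.
556 hashes to 5; slot 5 is free => place at 5.
Table: [., ., ., 68, ., 556, ., 381, ., ., 331, 841, 943, 258, 926, ., .]
Lookup 926: h=10, probe 10,11,12,13,14 → found at 14.

5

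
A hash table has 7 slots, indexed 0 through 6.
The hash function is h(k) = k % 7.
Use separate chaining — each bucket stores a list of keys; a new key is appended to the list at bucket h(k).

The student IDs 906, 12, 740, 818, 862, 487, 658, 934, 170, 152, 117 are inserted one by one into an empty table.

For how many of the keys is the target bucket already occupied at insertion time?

4

Insert 906: h=3, bucket 3 empty -> new chain.
Insert 12: h=5, bucket 5 empty -> new chain.
Insert 740: h=5, bucket 5 nonempty -> append to chain.
Insert 818: h=6, bucket 6 empty -> new chain.
Insert 862: h=1, bucket 1 empty -> new chain.
Insert 487: h=4, bucket 4 empty -> new chain.
Insert 658: h=0, bucket 0 empty -> new chain.
Insert 934: h=3, bucket 3 nonempty -> append to chain.
Insert 170: h=2, bucket 2 empty -> new chain.
Insert 152: h=5, bucket 5 nonempty -> append to chain.
Insert 117: h=5, bucket 5 nonempty -> append to chain.
Final buckets:
0: 658
1: 862
2: 170
3: 906 -> 934
4: 487
5: 12 -> 740 -> 152 -> 117
6: 818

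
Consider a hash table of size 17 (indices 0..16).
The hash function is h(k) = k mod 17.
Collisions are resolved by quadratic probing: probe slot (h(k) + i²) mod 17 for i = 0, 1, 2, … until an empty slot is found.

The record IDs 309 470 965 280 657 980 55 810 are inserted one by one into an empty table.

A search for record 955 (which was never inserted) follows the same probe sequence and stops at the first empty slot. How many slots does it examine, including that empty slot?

3

Insert 309: h=3, slot 3 empty -> index 3.
Insert 470: h=11, slot 11 empty -> index 11.
Insert 965: h=13, slot 13 empty -> index 13.
Insert 280: h=8, slot 8 empty -> index 8.
Insert 657: h=11, slot 11 occupied -> index 12.
Insert 980: h=11, slots 11,12 occupied -> index 15.
Insert 55: h=4, slot 4 empty -> index 4.
Insert 810: h=11, slots 11,12,15,3 occupied -> index 10.
Table: [_, _, _, 309, 55, _, _, _, 280, _, 810, 470, 657, 965, _, 980, _]
Lookup 955: h=3, probe 3,4,7 → slot 7 empty, not found.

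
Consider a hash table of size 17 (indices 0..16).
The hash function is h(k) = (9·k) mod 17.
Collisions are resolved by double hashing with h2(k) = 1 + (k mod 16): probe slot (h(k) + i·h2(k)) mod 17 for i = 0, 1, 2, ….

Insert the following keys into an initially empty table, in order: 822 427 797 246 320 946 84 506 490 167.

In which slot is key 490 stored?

Insert 822: h=3, slot 3 empty -> index 3.
Insert 427: h=1, slot 1 empty -> index 1.
Insert 797: h=16, slot 16 empty -> index 16.
Insert 246: h=4, slot 4 empty -> index 4.
Insert 320: h=7, slot 7 empty -> index 7.
Insert 946: h=14, slot 14 empty -> index 14.
Insert 84: h=8, slot 8 empty -> index 8.
Insert 506: h=15, slot 15 empty -> index 15.
Insert 490: h=7, h2=11, slots 7,1 occupied -> index 12.
Insert 167: h=7, h2=8, slots 7,15 occupied -> index 6.
Table: [., 427, ., 822, 246, ., 167, 320, 84, ., ., ., 490, ., 946, 506, 797]

12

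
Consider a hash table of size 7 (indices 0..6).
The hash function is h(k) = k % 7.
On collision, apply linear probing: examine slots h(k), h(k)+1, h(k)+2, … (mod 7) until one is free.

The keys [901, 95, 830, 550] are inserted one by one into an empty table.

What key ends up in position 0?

901 hashes to 5; slot 5 is free → place at 5.
95 hashes to 4; slot 4 is free → place at 4.
830 hashes to 4; 4,5 taken → place at 6.
550 hashes to 4; 4,5,6 taken → place at 0.
Table: [550, ∅, ∅, ∅, 95, 901, 830]

550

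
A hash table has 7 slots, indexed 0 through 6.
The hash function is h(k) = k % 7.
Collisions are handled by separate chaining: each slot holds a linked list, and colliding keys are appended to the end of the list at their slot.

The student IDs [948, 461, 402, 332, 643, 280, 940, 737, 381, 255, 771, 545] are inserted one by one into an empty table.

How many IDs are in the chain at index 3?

5

948 → bucket 3
461 → bucket 6
402 → bucket 3 (collision)
332 → bucket 3 (collision)
643 → bucket 6 (collision)
280 → bucket 0
940 → bucket 2
737 → bucket 2 (collision)
381 → bucket 3 (collision)
255 → bucket 3 (collision)
771 → bucket 1
545 → bucket 6 (collision)
Final buckets:
0: 280
1: 771
2: 940 -> 737
3: 948 -> 402 -> 332 -> 381 -> 255
4: ∅
5: ∅
6: 461 -> 643 -> 545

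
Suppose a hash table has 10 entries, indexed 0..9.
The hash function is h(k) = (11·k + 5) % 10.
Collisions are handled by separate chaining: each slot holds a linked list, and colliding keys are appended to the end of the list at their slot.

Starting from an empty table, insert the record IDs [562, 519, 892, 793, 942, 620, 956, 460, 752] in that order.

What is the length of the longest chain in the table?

4

562 → bucket 7
519 → bucket 4
892 → bucket 7 (collision)
793 → bucket 8
942 → bucket 7 (collision)
620 → bucket 5
956 → bucket 1
460 → bucket 5 (collision)
752 → bucket 7 (collision)
Final buckets:
0: .
1: 956
2: .
3: .
4: 519
5: 620 -> 460
6: .
7: 562 -> 892 -> 942 -> 752
8: 793
9: .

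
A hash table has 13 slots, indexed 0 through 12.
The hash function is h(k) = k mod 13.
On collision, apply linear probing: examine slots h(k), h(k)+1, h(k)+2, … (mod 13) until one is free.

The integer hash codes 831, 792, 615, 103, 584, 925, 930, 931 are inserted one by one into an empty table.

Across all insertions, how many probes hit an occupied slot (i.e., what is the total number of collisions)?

831 hashes to 12; slot 12 is free -> place at 12.
792 hashes to 12; 12 taken -> place at 0.
615 hashes to 4; slot 4 is free -> place at 4.
103 hashes to 12; 12,0 taken -> place at 1.
584 hashes to 12; 12,0,1 taken -> place at 2.
925 hashes to 2; 2 taken -> place at 3.
930 hashes to 7; slot 7 is free -> place at 7.
931 hashes to 8; slot 8 is free -> place at 8.
Table: [792, 103, 584, 925, 615, ∅, ∅, 930, 931, ∅, ∅, ∅, 831]

7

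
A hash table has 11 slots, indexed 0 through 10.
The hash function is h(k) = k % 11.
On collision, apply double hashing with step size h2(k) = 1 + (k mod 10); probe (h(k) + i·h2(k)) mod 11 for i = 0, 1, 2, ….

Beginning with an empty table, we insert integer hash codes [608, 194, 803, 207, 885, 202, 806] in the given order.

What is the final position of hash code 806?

608 hashes to 3; slot 3 is free => place at 3.
194 hashes to 7; slot 7 is free => place at 7.
803 hashes to 0; slot 0 is free => place at 0.
207 hashes to 9; slot 9 is free => place at 9.
885 hashes to 5; slot 5 is free => place at 5.
202 hashes to 4; slot 4 is free => place at 4.
806 hashes to 3, h2=7; 3 taken => place at 10.
Table: [803, _, _, 608, 202, 885, _, 194, _, 207, 806]

10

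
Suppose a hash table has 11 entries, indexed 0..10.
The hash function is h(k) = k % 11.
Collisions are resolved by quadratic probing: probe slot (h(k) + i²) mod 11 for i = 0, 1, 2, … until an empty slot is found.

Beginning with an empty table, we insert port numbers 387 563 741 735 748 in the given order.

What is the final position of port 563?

3

387: h=2 -> slot 2
563: h=2, probe 2,3 -> slot 3
741: h=4 -> slot 4
735: h=9 -> slot 9
748: h=0 -> slot 0
Table: [748, ∅, 387, 563, 741, ∅, ∅, ∅, ∅, 735, ∅]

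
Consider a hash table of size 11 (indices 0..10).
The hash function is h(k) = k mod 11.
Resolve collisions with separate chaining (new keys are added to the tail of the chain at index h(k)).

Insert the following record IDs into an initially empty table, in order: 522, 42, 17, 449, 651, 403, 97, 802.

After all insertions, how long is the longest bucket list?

522 -> bucket 5
42 -> bucket 9
17 -> bucket 6
449 -> bucket 9 (collision)
651 -> bucket 2
403 -> bucket 7
97 -> bucket 9 (collision)
802 -> bucket 10
Final buckets:
0: .
1: .
2: 651
3: .
4: .
5: 522
6: 17
7: 403
8: .
9: 42 -> 449 -> 97
10: 802

3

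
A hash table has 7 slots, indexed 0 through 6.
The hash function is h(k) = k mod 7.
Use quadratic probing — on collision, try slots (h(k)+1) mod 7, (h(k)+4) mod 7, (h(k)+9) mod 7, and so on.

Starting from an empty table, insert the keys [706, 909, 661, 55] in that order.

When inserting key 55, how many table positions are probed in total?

4

706: h=6 -> slot 6
909: h=6, probe 6,0 -> slot 0
661: h=3 -> slot 3
55: h=6, probe 6,0,3,1 -> slot 1
Table: [909, 55, —, 661, —, —, 706]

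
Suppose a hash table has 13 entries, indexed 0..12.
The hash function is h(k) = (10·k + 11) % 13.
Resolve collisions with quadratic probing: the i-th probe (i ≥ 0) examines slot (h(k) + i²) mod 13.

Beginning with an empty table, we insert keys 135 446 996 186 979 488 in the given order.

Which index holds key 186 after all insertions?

Insert 135: h=9, slot 9 empty → index 9.
Insert 446: h=12, slot 12 empty → index 12.
Insert 996: h=0, slot 0 empty → index 0.
Insert 186: h=12, slots 12,0 occupied → index 3.
Insert 979: h=12, slots 12,0,3 occupied → index 8.
Insert 488: h=3, slot 3 occupied → index 4.
Table: [996, -, -, 186, 488, -, -, -, 979, 135, -, -, 446]

3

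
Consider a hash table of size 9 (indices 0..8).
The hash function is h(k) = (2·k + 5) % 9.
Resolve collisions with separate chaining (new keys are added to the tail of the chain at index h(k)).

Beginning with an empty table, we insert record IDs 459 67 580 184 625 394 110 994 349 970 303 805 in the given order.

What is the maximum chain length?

6

Insert 459: h=5, bucket 5 empty → new chain.
Insert 67: h=4, bucket 4 empty → new chain.
Insert 580: h=4, bucket 4 nonempty → append to chain.
Insert 184: h=4, bucket 4 nonempty → append to chain.
Insert 625: h=4, bucket 4 nonempty → append to chain.
Insert 394: h=1, bucket 1 empty → new chain.
Insert 110: h=0, bucket 0 empty → new chain.
Insert 994: h=4, bucket 4 nonempty → append to chain.
Insert 349: h=1, bucket 1 nonempty → append to chain.
Insert 970: h=1, bucket 1 nonempty → append to chain.
Insert 303: h=8, bucket 8 empty → new chain.
Insert 805: h=4, bucket 4 nonempty → append to chain.
Final buckets:
0: 110
1: 394 -> 349 -> 970
2: -
3: -
4: 67 -> 580 -> 184 -> 625 -> 994 -> 805
5: 459
6: -
7: -
8: 303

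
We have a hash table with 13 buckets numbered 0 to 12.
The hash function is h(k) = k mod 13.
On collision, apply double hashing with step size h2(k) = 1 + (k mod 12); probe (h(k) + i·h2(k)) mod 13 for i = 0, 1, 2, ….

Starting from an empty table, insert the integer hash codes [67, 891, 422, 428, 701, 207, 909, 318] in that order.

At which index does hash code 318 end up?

0

67 hashes to 2; slot 2 is free -> place at 2.
891 hashes to 7; slot 7 is free -> place at 7.
422 hashes to 6; slot 6 is free -> place at 6.
428 hashes to 12; slot 12 is free -> place at 12.
701 hashes to 12, h2=6; 12 taken -> place at 5.
207 hashes to 12, h2=4; 12 taken -> place at 3.
909 hashes to 12, h2=10; 12 taken -> place at 9.
318 hashes to 6, h2=7; 6 taken -> place at 0.
Table: [318, _, 67, 207, _, 701, 422, 891, _, 909, _, _, 428]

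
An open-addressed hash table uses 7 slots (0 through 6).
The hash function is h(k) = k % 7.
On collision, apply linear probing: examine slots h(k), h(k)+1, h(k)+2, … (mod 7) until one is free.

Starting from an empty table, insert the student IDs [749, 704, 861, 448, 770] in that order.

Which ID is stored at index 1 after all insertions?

861

749 hashes to 0; slot 0 is free => place at 0.
704 hashes to 4; slot 4 is free => place at 4.
861 hashes to 0; 0 taken => place at 1.
448 hashes to 0; 0,1 taken => place at 2.
770 hashes to 0; 0,1,2 taken => place at 3.
Table: [749, 861, 448, 770, 704, ∅, ∅]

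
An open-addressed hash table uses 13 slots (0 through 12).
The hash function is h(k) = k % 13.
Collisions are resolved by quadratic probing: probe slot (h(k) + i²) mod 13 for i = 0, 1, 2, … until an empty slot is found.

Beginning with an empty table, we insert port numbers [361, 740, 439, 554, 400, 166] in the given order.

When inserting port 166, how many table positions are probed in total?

4

361: h=10 -> slot 10
740: h=12 -> slot 12
439: h=10, probe 10,11 -> slot 11
554: h=8 -> slot 8
400: h=10, probe 10,11,1 -> slot 1
166: h=10, probe 10,11,1,6 -> slot 6
Table: [∅, 400, ∅, ∅, ∅, ∅, 166, ∅, 554, ∅, 361, 439, 740]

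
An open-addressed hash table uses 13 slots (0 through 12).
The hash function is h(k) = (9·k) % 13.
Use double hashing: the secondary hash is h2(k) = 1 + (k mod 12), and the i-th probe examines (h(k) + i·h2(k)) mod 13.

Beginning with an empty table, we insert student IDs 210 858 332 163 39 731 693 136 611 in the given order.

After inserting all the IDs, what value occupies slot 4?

210 hashes to 5; slot 5 is free => place at 5.
858 hashes to 0; slot 0 is free => place at 0.
332 hashes to 11; slot 11 is free => place at 11.
163 hashes to 11, h2=8; 11 taken => place at 6.
39 hashes to 0, h2=4; 0 taken => place at 4.
731 hashes to 1; slot 1 is free => place at 1.
693 hashes to 10; slot 10 is free => place at 10.
136 hashes to 2; slot 2 is free => place at 2.
611 hashes to 0, h2=12; 0 taken => place at 12.
Table: [858, 731, 136, ∅, 39, 210, 163, ∅, ∅, ∅, 693, 332, 611]

39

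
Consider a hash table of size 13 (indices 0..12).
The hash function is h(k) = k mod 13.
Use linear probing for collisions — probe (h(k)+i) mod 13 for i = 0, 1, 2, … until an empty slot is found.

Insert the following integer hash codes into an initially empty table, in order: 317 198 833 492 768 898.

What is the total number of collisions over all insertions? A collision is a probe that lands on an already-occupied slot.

317 hashes to 5; slot 5 is free => place at 5.
198 hashes to 3; slot 3 is free => place at 3.
833 hashes to 1; slot 1 is free => place at 1.
492 hashes to 11; slot 11 is free => place at 11.
768 hashes to 1; 1 taken => place at 2.
898 hashes to 1; 1,2,3 taken => place at 4.
Table: [., 833, 768, 198, 898, 317, ., ., ., ., ., 492, .]

4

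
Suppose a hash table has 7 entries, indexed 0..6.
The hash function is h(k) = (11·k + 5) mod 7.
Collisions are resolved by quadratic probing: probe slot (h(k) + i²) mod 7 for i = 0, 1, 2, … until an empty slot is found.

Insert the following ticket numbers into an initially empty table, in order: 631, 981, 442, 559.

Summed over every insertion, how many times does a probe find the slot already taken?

631 hashes to 2; slot 2 is free -> place at 2.
981 hashes to 2; 2 taken -> place at 3.
442 hashes to 2; 2,3 taken -> place at 6.
559 hashes to 1; slot 1 is free -> place at 1.
Table: [—, 559, 631, 981, —, —, 442]

3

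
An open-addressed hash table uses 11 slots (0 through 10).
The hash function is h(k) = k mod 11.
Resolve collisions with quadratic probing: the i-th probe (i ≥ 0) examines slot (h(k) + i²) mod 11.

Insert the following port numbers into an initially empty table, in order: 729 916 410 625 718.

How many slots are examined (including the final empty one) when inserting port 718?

729 hashes to 3; slot 3 is free -> place at 3.
916 hashes to 3; 3 taken -> place at 4.
410 hashes to 3; 3,4 taken -> place at 7.
625 hashes to 9; slot 9 is free -> place at 9.
718 hashes to 3; 3,4,7 taken -> place at 1.
Table: [_, 718, _, 729, 916, _, _, 410, _, 625, _]

4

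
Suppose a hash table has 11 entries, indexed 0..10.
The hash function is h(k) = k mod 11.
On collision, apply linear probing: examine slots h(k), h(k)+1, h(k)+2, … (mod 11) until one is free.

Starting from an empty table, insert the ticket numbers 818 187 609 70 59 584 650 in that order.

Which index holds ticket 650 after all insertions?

2

Insert 818: h=4, slot 4 empty => index 4.
Insert 187: h=0, slot 0 empty => index 0.
Insert 609: h=4, slot 4 occupied => index 5.
Insert 70: h=4, slots 4,5 occupied => index 6.
Insert 59: h=4, slots 4,5,6 occupied => index 7.
Insert 584: h=1, slot 1 empty => index 1.
Insert 650: h=1, slot 1 occupied => index 2.
Table: [187, 584, 650, _, 818, 609, 70, 59, _, _, _]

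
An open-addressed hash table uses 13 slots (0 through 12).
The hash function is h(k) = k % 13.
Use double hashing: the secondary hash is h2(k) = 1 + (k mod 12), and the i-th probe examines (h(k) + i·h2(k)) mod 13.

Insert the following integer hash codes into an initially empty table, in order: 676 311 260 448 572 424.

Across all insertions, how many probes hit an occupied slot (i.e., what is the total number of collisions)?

676: h=0 → slot 0
311: h=12 → slot 12
260: h=0, h2=9, probe 0,9 → slot 9
448: h=6 → slot 6
572: h=0, h2=9, probe 0,9,5 → slot 5
424: h=8 → slot 8
Table: [676, _, _, _, _, 572, 448, _, 424, 260, _, _, 311]

3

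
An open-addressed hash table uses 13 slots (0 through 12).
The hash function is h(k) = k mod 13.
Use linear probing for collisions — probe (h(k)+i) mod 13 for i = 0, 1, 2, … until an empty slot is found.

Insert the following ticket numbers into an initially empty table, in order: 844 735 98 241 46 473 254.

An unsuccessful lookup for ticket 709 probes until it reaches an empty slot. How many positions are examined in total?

7

844 hashes to 12; slot 12 is free => place at 12.
735 hashes to 7; slot 7 is free => place at 7.
98 hashes to 7; 7 taken => place at 8.
241 hashes to 7; 7,8 taken => place at 9.
46 hashes to 7; 7,8,9 taken => place at 10.
473 hashes to 5; slot 5 is free => place at 5.
254 hashes to 7; 7,8,9,10 taken => place at 11.
Table: [∅, ∅, ∅, ∅, ∅, 473, ∅, 735, 98, 241, 46, 254, 844]
Lookup 709: h=7, probe 7,8,9,10,11,12,0 → slot 0 empty, not found.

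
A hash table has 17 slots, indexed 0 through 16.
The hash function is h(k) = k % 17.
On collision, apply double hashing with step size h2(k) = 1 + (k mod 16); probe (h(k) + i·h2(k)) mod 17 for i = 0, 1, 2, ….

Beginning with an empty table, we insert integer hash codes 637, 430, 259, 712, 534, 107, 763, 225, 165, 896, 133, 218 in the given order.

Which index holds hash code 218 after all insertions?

637: h=8 -> slot 8
430: h=5 -> slot 5
259: h=4 -> slot 4
712: h=15 -> slot 15
534: h=7 -> slot 7
107: h=5, h2=12, probe 5,0 -> slot 0
763: h=15, h2=12, probe 15,10 -> slot 10
225: h=4, h2=2, probe 4,6 -> slot 6
165: h=12 -> slot 12
896: h=12, h2=1, probe 12,13 -> slot 13
133: h=14 -> slot 14
218: h=14, h2=11, probe 14,8,2 -> slot 2
Table: [107, -, 218, -, 259, 430, 225, 534, 637, -, 763, -, 165, 896, 133, 712, -]

2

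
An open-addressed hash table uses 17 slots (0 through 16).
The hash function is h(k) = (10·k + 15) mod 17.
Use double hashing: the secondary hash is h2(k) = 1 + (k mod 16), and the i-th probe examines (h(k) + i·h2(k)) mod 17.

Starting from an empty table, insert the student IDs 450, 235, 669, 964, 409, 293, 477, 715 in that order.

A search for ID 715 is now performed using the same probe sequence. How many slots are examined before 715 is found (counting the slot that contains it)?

2

Insert 450: h=10, slot 10 empty -> index 10.
Insert 235: h=2, slot 2 empty -> index 2.
Insert 669: h=7, slot 7 empty -> index 7.
Insert 964: h=16, slot 16 empty -> index 16.
Insert 409: h=8, slot 8 empty -> index 8.
Insert 293: h=4, slot 4 empty -> index 4.
Insert 477: h=8, h2=14, slot 8 occupied -> index 5.
Insert 715: h=8, h2=12, slot 8 occupied -> index 3.
Table: [∅, ∅, 235, 715, 293, 477, ∅, 669, 409, ∅, 450, ∅, ∅, ∅, ∅, ∅, 964]
Lookup 715: h=8, h2=12, probe 8,3 → found at 3.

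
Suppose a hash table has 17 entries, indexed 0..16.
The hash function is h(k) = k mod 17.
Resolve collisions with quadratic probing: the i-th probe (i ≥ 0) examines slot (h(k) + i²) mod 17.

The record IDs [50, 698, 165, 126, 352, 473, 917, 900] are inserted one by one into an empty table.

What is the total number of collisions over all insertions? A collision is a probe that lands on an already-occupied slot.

4

Insert 50: h=16, slot 16 empty → index 16.
Insert 698: h=1, slot 1 empty → index 1.
Insert 165: h=12, slot 12 empty → index 12.
Insert 126: h=7, slot 7 empty → index 7.
Insert 352: h=12, slot 12 occupied → index 13.
Insert 473: h=14, slot 14 empty → index 14.
Insert 917: h=16, slot 16 occupied → index 0.
Insert 900: h=16, slots 16,0 occupied → index 3.
Table: [917, 698, ∅, 900, ∅, ∅, ∅, 126, ∅, ∅, ∅, ∅, 165, 352, 473, ∅, 50]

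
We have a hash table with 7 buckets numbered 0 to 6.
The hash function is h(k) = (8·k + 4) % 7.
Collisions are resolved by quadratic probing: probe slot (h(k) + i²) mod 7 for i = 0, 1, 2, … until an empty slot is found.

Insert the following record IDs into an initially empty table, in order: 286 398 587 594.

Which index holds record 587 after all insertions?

286 hashes to 3; slot 3 is free → place at 3.
398 hashes to 3; 3 taken → place at 4.
587 hashes to 3; 3,4 taken → place at 0.
594 hashes to 3; 3,4,0 taken → place at 5.
Table: [587, ∅, ∅, 286, 398, 594, ∅]

0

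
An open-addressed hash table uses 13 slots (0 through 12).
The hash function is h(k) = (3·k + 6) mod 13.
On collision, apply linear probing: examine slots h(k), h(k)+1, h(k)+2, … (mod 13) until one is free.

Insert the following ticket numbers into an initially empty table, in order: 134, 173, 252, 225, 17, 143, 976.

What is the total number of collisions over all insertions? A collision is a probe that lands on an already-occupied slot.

13

134: h=5 → slot 5
173: h=5, probe 5,6 → slot 6
252: h=8 → slot 8
225: h=5, probe 5,6,7 → slot 7
17: h=5, probe 5,6,7,8,9 → slot 9
143: h=6, probe 6,7,8,9,10 → slot 10
976: h=9, probe 9,10,11 → slot 11
Table: [—, —, —, —, —, 134, 173, 225, 252, 17, 143, 976, —]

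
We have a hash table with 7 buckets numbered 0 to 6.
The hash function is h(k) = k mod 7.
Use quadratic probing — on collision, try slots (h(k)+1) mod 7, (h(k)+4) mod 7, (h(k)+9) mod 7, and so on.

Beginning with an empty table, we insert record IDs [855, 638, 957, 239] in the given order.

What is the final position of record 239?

855: h=1 => slot 1
638: h=1, probe 1,2 => slot 2
957: h=5 => slot 5
239: h=1, probe 1,2,5,3 => slot 3
Table: [—, 855, 638, 239, —, 957, —]

3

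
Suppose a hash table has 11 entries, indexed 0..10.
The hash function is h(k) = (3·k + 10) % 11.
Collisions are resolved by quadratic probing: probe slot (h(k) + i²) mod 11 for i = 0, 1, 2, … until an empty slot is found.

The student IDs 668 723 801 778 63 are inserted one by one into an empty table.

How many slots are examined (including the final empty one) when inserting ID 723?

2

668 hashes to 1; slot 1 is free → place at 1.
723 hashes to 1; 1 taken → place at 2.
801 hashes to 4; slot 4 is free → place at 4.
778 hashes to 1; 1,2 taken → place at 5.
63 hashes to 1; 1,2,5 taken → place at 10.
Table: [-, 668, 723, -, 801, 778, -, -, -, -, 63]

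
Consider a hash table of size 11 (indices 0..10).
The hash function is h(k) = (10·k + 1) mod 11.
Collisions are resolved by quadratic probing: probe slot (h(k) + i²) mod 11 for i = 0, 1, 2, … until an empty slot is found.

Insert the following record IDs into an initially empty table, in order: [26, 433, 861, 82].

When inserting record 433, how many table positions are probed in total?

26: h=8 => slot 8
433: h=8, probe 8,9 => slot 9
861: h=9, probe 9,10 => slot 10
82: h=7 => slot 7
Table: [-, -, -, -, -, -, -, 82, 26, 433, 861]

2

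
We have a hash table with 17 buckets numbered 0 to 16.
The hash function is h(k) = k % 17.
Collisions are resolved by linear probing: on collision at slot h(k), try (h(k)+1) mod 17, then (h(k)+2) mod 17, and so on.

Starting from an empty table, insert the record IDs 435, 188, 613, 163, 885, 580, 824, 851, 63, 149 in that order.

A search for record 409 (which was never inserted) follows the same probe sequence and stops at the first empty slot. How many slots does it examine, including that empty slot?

6

435 hashes to 10; slot 10 is free → place at 10.
188 hashes to 1; slot 1 is free → place at 1.
613 hashes to 1; 1 taken → place at 2.
163 hashes to 10; 10 taken → place at 11.
885 hashes to 1; 1,2 taken → place at 3.
580 hashes to 2; 2,3 taken → place at 4.
824 hashes to 8; slot 8 is free → place at 8.
851 hashes to 1; 1,2,3,4 taken → place at 5.
63 hashes to 12; slot 12 is free → place at 12.
149 hashes to 13; slot 13 is free → place at 13.
Table: [., 188, 613, 885, 580, 851, ., ., 824, ., 435, 163, 63, 149, ., ., .]
Lookup 409: h=1, probe 1,2,3,4,5,6 → slot 6 empty, not found.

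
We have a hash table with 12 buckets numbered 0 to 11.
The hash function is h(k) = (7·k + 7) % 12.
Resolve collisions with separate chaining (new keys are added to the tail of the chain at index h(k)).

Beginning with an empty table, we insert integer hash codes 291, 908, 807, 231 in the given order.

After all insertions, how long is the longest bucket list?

291 -> bucket 4
908 -> bucket 3
807 -> bucket 4 (collision)
231 -> bucket 4 (collision)
Final buckets:
0: -
1: -
2: -
3: 908
4: 291 -> 807 -> 231
5: -
6: -
7: -
8: -
9: -
10: -
11: -

3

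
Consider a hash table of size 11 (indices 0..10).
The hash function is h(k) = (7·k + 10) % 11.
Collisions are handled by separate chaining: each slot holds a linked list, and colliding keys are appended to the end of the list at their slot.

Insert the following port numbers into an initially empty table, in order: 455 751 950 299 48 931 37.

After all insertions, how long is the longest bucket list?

4

455 -> bucket 5
751 -> bucket 9
950 -> bucket 5 (collision)
299 -> bucket 2
48 -> bucket 5 (collision)
931 -> bucket 4
37 -> bucket 5 (collision)
Final buckets:
0: .
1: .
2: 299
3: .
4: 931
5: 455 -> 950 -> 48 -> 37
6: .
7: .
8: .
9: 751
10: .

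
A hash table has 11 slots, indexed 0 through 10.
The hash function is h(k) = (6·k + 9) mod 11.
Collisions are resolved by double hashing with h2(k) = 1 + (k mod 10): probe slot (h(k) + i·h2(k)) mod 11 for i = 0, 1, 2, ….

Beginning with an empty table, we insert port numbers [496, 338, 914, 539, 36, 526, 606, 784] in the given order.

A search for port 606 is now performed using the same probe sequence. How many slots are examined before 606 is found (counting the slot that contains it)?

3

Insert 496: h=4, slot 4 empty -> index 4.
Insert 338: h=2, slot 2 empty -> index 2.
Insert 914: h=4, h2=5, slot 4 occupied -> index 9.
Insert 539: h=9, h2=10, slot 9 occupied -> index 8.
Insert 36: h=5, slot 5 empty -> index 5.
Insert 526: h=8, h2=7, slots 8,4 occupied -> index 0.
Insert 606: h=4, h2=7, slots 4,0 occupied -> index 7.
Insert 784: h=5, h2=5, slot 5 occupied -> index 10.
Table: [526, —, 338, —, 496, 36, —, 606, 539, 914, 784]
Lookup 606: h=4, h2=7, probe 4,0,7 → found at 7.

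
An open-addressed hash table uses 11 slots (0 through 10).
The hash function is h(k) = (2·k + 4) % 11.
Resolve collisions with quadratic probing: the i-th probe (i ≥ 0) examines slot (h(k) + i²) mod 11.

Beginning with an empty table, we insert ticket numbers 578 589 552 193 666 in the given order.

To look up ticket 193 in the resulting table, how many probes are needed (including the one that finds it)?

578: h=5 -> slot 5
589: h=5, probe 5,6 -> slot 6
552: h=8 -> slot 8
193: h=5, probe 5,6,9 -> slot 9
666: h=5, probe 5,6,9,3 -> slot 3
Table: [_, _, _, 666, _, 578, 589, _, 552, 193, _]
Lookup 193: h=5, probe 5,6,9 → found at 9.

3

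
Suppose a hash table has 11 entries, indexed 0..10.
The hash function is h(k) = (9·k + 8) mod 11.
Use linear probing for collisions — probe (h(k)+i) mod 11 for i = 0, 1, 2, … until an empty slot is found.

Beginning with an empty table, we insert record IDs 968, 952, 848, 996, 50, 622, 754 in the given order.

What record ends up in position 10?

50

968 hashes to 8; slot 8 is free -> place at 8.
952 hashes to 7; slot 7 is free -> place at 7.
848 hashes to 6; slot 6 is free -> place at 6.
996 hashes to 7; 7,8 taken -> place at 9.
50 hashes to 7; 7,8,9 taken -> place at 10.
622 hashes to 7; 7,8,9,10 taken -> place at 0.
754 hashes to 7; 7,8,9,10,0 taken -> place at 1.
Table: [622, 754, -, -, -, -, 848, 952, 968, 996, 50]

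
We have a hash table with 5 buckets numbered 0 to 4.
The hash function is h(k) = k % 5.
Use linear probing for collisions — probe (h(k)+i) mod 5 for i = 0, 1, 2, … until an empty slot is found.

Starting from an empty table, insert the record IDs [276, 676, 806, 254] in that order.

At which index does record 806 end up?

276 hashes to 1; slot 1 is free -> place at 1.
676 hashes to 1; 1 taken -> place at 2.
806 hashes to 1; 1,2 taken -> place at 3.
254 hashes to 4; slot 4 is free -> place at 4.
Table: [∅, 276, 676, 806, 254]

3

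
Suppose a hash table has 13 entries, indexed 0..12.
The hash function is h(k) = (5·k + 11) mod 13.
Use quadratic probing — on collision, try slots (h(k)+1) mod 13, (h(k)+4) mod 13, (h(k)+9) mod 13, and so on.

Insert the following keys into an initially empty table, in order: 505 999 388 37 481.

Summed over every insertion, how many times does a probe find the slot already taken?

505 hashes to 1; slot 1 is free => place at 1.
999 hashes to 1; 1 taken => place at 2.
388 hashes to 1; 1,2 taken => place at 5.
37 hashes to 1; 1,2,5 taken => place at 10.
481 hashes to 11; slot 11 is free => place at 11.
Table: [_, 505, 999, _, _, 388, _, _, _, _, 37, 481, _]

6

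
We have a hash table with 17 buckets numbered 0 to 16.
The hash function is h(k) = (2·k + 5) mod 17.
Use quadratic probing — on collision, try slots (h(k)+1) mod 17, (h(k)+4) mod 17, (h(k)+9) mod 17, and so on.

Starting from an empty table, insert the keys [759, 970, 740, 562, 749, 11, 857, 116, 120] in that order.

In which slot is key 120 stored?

15

759: h=10 → slot 10
970: h=7 → slot 7
740: h=6 → slot 6
562: h=7, probe 7,8 → slot 8
749: h=7, probe 7,8,11 → slot 11
11: h=10, probe 10,11,14 → slot 14
857: h=2 → slot 2
116: h=16 → slot 16
120: h=7, probe 7,8,11,16,6,15 → slot 15
Table: [-, -, 857, -, -, -, 740, 970, 562, -, 759, 749, -, -, 11, 120, 116]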